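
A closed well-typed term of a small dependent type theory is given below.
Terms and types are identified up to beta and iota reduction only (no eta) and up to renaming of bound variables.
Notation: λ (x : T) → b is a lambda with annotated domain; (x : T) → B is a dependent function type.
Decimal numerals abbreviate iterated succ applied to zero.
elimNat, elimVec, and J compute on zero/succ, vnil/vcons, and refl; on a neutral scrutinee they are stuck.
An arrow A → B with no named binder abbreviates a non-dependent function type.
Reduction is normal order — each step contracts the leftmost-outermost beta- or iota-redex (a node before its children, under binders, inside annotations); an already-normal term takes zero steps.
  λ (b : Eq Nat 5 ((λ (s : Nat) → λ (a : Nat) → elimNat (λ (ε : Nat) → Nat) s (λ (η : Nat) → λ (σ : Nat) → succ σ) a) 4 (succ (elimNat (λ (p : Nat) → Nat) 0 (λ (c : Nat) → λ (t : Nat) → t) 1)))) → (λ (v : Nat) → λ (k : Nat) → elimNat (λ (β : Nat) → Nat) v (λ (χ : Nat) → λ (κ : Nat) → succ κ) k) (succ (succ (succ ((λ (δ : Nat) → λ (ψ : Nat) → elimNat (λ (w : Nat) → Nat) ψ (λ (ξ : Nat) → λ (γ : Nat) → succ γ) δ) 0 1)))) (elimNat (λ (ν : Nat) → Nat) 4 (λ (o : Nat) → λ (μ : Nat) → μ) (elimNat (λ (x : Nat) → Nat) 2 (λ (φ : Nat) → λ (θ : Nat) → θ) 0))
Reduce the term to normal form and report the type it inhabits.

normal form:
  λ (b : Eq Nat 5 5) → 8
inferred type:
  Eq Nat 5 5 → Nat


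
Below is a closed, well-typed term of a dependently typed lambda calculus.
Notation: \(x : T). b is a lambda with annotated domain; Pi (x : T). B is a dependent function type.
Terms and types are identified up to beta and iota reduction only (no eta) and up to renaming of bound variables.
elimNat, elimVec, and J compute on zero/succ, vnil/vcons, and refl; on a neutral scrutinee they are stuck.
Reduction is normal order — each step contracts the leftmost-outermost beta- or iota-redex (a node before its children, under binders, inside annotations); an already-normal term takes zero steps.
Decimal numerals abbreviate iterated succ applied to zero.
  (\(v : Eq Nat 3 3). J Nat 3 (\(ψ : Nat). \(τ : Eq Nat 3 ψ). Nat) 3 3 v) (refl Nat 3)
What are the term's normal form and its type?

normal form:
  3
type:
  Nat
observation: normalization takes exactly 2 steps under the normal-order strategy.


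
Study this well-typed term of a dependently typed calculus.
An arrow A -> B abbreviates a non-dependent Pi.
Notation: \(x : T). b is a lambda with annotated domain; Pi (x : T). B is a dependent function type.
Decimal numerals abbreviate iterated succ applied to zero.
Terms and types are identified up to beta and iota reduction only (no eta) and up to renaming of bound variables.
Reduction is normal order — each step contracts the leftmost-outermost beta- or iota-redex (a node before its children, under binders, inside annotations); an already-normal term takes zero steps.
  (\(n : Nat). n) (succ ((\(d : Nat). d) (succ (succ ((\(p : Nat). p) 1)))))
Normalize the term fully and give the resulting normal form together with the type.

normal form:
  4
type:
  Nat


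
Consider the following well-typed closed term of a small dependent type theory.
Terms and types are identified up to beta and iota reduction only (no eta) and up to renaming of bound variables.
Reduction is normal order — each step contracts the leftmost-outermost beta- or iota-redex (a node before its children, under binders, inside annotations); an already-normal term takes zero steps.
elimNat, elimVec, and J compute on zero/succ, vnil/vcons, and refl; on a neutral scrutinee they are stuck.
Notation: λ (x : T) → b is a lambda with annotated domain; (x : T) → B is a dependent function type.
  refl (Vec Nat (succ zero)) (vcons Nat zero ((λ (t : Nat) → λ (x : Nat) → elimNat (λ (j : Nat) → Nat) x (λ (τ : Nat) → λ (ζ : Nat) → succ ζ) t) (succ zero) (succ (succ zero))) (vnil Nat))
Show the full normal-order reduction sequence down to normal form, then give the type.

normal-order reduction sequence:
  refl (Vec Nat (succ zero)) (vcons Nat zero ((λ (t : Nat) → λ (x : Nat) → elimNat (λ (j : Nat) → Nat) x (λ (τ : Nat) → λ (ζ : Nat) → succ ζ) t) (succ zero) (succ (succ zero))) (vnil Nat))
  ~> refl (Vec Nat (succ zero)) (vcons Nat zero ((λ (t : Nat) → elimNat (λ (x : Nat) → Nat) t (λ (j : Nat) → λ (τ : Nat) → succ τ) (succ zero)) (succ (succ zero))) (vnil Nat))
  ~> refl (Vec Nat (succ zero)) (vcons Nat zero (elimNat (λ (t : Nat) → Nat) (succ (succ zero)) (λ (x : Nat) → λ (j : Nat) → succ j) (succ zero)) (vnil Nat))
  ~> refl (Vec Nat (succ zero)) (vcons Nat zero ((λ (t : Nat) → λ (x : Nat) → succ x) zero (elimNat (λ (j : Nat) → Nat) (succ (succ zero)) (λ (τ : Nat) → λ (ζ : Nat) → succ ζ) zero)) (vnil Nat))
  ~> refl (Vec Nat (succ zero)) (vcons Nat zero ((λ (t : Nat) → succ t) (elimNat (λ (x : Nat) → Nat) (succ (succ zero)) (λ (j : Nat) → λ (τ : Nat) → succ τ) zero)) (vnil Nat))
  ~> refl (Vec Nat (succ zero)) (vcons Nat zero (succ (elimNat (λ (t : Nat) → Nat) (succ (succ zero)) (λ (x : Nat) → λ (j : Nat) → succ j) zero)) (vnil Nat))
  ~> refl (Vec Nat (succ zero)) (vcons Nat zero (succ (succ (succ zero))) (vnil Nat))
inferred type:
  Eq (Vec Nat (succ zero)) (vcons Nat zero (succ (succ (succ zero))) (vnil Nat)) (vcons Nat zero (succ (succ (succ zero))) (vnil Nat))


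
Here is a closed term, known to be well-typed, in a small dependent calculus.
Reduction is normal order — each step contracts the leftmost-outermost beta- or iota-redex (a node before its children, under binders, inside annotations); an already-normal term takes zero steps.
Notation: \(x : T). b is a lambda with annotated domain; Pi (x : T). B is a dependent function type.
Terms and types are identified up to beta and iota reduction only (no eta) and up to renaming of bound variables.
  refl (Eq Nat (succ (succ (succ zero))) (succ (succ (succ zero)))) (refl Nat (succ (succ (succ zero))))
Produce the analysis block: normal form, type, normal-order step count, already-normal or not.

normal form:
  refl (Eq Nat (succ (succ (succ zero))) (succ (succ (succ zero)))) (refl Nat (succ (succ (succ zero))))
type:
  Eq (Eq Nat (succ (succ (succ zero))) (succ (succ (succ zero)))) (refl Nat (succ (succ (succ zero)))) (refl Nat (succ (succ (succ zero))))
normal-order step count: 0
term was already normal: yes


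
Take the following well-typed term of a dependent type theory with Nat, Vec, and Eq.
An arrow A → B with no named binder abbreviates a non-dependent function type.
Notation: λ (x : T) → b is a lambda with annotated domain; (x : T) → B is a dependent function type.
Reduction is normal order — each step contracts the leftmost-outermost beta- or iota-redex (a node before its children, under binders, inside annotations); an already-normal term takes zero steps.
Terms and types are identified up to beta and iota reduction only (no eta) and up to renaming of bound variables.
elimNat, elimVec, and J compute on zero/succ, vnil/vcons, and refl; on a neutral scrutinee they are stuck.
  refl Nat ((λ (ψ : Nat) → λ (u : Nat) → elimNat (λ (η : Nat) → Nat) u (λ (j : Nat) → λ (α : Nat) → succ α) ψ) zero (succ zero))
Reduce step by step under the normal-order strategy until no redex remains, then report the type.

normal-order reduction:
  refl Nat ((λ (ψ : Nat) → λ (u : Nat) → elimNat (λ (η : Nat) → Nat) u (λ (j : Nat) → λ (α : Nat) → succ α) ψ) zero (succ zero))
  ~> refl Nat ((λ (ψ : Nat) → elimNat (λ (u : Nat) → Nat) ψ (λ (η : Nat) → λ (j : Nat) → succ j) zero) (succ zero))
  ~> refl Nat (elimNat (λ (ψ : Nat) → Nat) (succ zero) (λ (u : Nat) → λ (η : Nat) → succ η) zero)
  ~> refl Nat (succ zero)
inferred type:
  Eq Nat (succ zero) (succ zero)


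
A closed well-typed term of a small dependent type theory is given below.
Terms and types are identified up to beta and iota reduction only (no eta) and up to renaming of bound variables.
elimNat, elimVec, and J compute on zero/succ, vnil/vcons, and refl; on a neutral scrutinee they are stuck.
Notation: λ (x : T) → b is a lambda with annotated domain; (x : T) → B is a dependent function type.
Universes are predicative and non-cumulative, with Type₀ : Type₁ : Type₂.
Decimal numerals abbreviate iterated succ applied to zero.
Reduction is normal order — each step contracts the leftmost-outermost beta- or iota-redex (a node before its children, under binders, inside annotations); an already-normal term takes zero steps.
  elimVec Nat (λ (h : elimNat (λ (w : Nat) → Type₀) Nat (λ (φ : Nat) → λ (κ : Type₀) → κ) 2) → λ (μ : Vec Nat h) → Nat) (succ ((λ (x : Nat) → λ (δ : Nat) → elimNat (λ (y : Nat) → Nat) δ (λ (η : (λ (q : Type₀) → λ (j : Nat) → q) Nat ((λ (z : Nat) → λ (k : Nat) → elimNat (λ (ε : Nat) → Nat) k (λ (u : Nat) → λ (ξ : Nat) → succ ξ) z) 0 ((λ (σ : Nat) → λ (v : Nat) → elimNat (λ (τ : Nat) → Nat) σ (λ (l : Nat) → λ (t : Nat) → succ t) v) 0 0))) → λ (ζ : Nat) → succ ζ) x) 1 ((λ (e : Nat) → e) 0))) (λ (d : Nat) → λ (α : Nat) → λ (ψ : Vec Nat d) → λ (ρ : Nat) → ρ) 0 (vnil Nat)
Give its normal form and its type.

resulting normal form:
  2
inferred type:
  Nat


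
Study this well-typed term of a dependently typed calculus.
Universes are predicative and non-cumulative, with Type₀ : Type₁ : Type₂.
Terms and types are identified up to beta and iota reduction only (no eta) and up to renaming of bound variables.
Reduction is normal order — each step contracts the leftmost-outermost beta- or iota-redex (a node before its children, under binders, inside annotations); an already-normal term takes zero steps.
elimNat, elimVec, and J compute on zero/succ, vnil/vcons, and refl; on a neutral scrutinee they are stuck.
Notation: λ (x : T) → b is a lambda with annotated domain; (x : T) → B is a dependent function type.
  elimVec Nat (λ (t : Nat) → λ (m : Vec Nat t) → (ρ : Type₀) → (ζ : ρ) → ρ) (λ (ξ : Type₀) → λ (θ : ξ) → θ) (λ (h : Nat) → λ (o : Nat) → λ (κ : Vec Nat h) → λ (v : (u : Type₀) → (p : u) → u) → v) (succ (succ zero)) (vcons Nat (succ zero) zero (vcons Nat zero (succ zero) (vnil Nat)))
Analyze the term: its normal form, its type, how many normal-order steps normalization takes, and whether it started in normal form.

reduced normal form:
  λ (t : Type₀) → λ (m : t) → m
the term's type:
  (t : Type₀) → (m : t) → t
normal-order step count: 11
already normal: no
first contracted redex: an elimVec iota-redex


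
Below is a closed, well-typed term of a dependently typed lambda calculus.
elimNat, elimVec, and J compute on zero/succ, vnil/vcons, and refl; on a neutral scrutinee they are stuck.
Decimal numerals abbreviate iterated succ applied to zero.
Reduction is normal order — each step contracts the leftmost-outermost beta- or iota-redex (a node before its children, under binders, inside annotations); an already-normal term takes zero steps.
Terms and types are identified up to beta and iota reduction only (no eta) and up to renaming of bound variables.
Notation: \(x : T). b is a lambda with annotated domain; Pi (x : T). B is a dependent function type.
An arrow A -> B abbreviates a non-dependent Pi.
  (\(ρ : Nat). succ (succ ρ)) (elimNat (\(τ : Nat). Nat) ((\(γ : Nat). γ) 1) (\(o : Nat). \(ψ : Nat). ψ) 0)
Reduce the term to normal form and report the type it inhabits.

normal form:
  3
the term's type:
  Nat
observation: 3 normal-order steps normalize the term, beginning with a beta-redex.


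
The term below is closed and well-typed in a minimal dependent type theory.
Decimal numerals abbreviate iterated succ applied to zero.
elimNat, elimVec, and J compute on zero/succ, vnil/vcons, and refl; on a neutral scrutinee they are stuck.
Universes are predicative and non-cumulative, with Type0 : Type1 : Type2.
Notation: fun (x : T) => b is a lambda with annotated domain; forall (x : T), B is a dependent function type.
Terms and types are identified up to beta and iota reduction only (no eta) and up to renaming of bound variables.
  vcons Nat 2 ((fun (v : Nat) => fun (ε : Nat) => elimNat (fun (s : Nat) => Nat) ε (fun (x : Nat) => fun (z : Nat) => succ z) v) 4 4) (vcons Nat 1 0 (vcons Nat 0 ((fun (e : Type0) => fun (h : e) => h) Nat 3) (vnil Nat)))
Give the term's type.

inferred type:
  Vec Nat 3


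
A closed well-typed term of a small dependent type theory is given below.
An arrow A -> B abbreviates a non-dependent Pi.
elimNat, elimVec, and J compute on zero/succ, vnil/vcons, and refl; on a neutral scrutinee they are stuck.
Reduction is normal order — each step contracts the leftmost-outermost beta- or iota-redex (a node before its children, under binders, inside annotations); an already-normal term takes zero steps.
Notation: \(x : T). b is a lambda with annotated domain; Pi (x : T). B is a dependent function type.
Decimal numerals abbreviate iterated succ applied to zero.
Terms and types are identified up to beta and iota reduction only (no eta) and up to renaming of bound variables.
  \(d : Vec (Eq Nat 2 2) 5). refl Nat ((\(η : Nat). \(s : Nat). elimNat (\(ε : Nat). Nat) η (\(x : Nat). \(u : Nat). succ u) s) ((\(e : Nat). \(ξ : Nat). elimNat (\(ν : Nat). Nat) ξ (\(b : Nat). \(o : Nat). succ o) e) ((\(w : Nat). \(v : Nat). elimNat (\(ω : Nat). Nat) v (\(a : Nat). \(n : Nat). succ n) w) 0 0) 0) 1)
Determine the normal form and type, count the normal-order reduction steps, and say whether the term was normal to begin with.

normal form:
  \(d : Vec (Eq Nat 2 2) 5). refl Nat 1
the term's type:
  Vec (Eq Nat 2 2) 5 -> Eq Nat 1 1
reduction steps (normal order): 12
started in normal form: no
first contracted redex: a beta-redex


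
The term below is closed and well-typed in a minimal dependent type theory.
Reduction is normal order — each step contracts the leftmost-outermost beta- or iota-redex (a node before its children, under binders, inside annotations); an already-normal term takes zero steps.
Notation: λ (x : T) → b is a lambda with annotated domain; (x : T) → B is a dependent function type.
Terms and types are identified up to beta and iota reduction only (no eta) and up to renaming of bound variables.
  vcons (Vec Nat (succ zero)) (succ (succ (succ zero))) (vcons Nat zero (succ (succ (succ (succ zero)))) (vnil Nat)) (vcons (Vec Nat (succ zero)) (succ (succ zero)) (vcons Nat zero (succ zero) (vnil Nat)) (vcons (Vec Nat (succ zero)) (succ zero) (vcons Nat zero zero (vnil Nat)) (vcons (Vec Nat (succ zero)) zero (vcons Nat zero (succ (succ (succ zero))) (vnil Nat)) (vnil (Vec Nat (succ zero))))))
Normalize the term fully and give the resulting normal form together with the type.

reduced normal form:
  vcons (Vec Nat (succ zero)) (succ (succ (succ zero))) (vcons Nat zero (succ (succ (succ (succ zero)))) (vnil Nat)) (vcons (Vec Nat (succ zero)) (succ (succ zero)) (vcons Nat zero (succ zero) (vnil Nat)) (vcons (Vec Nat (succ zero)) (succ zero) (vcons Nat zero zero (vnil Nat)) (vcons (Vec Nat (succ zero)) zero (vcons Nat zero (succ (succ (succ zero))) (vnil Nat)) (vnil (Vec Nat (succ zero))))))
the term's type:
  Vec (Vec Nat (succ zero)) (succ (succ (succ (succ zero))))


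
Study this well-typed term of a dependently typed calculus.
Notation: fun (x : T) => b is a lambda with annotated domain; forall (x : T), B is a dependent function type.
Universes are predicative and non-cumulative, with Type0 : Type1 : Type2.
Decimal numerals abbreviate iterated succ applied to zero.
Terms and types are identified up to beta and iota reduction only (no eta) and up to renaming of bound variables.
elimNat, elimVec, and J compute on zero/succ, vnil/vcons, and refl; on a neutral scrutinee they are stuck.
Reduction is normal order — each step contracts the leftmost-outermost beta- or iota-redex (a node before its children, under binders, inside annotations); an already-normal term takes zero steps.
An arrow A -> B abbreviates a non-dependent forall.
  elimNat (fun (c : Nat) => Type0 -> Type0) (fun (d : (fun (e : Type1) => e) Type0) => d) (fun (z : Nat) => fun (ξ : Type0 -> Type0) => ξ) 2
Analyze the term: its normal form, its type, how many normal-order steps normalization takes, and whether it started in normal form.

resulting normal form:
  fun (c : Type0) => c
the term's type:
  Type0 -> Type0
reduction steps (normal order): 8
term was already normal: no
first contracted redex: an elimNat iota-redex


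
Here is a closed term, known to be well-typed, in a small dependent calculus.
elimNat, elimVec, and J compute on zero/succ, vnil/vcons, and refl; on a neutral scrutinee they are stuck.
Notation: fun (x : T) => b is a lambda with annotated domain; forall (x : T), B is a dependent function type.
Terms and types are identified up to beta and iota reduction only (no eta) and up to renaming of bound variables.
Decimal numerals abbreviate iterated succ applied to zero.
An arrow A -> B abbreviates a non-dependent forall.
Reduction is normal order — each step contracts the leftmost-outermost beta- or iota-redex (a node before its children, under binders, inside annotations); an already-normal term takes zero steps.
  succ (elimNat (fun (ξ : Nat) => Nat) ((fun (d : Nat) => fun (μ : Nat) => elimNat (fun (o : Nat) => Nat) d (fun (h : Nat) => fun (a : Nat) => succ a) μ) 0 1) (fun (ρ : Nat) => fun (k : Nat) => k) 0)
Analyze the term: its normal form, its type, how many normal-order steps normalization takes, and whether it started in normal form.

reduced normal form:
  2
type:
  Nat
steps to reach normal form (normal order): 7
started in normal form: no
first redex: an elimNat iota-redex


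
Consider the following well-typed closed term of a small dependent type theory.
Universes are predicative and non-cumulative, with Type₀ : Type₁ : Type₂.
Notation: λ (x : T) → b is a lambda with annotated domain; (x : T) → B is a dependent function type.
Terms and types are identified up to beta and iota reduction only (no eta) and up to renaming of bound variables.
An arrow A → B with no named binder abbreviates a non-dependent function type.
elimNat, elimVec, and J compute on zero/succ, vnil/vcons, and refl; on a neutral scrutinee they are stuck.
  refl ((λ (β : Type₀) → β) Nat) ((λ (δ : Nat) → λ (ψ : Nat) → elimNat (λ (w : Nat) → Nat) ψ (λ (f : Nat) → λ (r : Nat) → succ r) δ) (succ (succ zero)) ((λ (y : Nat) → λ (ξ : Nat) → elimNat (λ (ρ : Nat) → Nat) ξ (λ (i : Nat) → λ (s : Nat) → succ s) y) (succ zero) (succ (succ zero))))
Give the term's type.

the term's type:
  Eq Nat (succ (succ (succ (succ (succ zero))))) (succ (succ (succ (succ (succ zero)))))


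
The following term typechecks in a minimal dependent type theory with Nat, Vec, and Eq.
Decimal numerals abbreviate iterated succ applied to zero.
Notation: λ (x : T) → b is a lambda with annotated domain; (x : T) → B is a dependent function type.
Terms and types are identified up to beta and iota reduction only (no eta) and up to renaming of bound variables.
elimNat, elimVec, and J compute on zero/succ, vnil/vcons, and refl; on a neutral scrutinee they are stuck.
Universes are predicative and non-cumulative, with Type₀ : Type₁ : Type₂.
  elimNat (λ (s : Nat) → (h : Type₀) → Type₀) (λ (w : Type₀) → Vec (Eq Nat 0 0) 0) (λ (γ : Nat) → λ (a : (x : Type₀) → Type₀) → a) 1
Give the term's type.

type:
  (s : Type₀) → Type₀


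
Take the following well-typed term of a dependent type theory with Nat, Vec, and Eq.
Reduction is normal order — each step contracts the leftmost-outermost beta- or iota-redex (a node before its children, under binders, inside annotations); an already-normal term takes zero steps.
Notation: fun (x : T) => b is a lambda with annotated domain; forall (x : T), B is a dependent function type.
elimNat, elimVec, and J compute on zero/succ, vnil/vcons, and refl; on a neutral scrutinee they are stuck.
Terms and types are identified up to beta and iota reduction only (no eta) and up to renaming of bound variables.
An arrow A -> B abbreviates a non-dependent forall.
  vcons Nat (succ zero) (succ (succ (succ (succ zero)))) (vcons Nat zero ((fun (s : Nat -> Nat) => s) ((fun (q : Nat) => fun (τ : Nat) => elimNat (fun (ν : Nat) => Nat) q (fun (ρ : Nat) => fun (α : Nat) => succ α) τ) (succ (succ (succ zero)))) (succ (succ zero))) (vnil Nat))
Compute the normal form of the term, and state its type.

resulting normal form:
  vcons Nat (succ zero) (succ (succ (succ (succ zero)))) (vcons Nat zero (succ (succ (succ (succ (succ zero))))) (vnil Nat))
the term's type:
  Vec Nat (succ (succ zero))
observation: 10 normal-order steps separate the term from its normal form.


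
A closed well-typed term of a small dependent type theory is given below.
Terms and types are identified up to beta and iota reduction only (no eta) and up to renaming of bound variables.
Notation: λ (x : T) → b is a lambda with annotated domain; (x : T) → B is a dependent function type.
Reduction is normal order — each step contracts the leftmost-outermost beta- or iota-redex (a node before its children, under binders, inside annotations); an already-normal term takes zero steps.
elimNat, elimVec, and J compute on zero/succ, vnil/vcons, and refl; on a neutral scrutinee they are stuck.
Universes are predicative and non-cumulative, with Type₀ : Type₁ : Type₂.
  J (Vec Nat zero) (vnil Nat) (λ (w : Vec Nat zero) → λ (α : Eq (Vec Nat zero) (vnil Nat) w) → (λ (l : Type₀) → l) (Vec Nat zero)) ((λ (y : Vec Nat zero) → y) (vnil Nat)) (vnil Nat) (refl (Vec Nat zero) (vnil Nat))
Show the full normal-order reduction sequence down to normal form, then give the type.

normal-order reduction sequence:
  J (Vec Nat zero) (vnil Nat) (λ (w : Vec Nat zero) → λ (α : Eq (Vec Nat zero) (vnil Nat) w) → (λ (l : Type₀) → l) (Vec Nat zero)) ((λ (y : Vec Nat zero) → y) (vnil Nat)) (vnil Nat) (refl (Vec Nat zero) (vnil Nat))
  ~> (λ (w : Vec Nat zero) → w) (vnil Nat)
  ~> vnil Nat
the term's type:
  Vec Nat zero


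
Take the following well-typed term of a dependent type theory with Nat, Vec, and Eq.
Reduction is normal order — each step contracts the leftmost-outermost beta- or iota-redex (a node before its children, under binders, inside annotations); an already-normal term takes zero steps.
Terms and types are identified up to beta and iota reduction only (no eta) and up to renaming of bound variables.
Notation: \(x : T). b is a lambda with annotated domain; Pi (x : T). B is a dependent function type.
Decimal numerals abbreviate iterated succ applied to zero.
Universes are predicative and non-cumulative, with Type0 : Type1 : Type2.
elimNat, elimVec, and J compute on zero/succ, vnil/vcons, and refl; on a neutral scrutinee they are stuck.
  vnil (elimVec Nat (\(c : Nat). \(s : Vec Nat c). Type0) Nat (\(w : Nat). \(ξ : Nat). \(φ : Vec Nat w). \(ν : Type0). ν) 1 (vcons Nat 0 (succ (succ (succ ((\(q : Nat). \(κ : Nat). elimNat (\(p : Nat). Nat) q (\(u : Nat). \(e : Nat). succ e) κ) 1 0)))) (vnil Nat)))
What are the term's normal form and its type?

reduced normal form:
  vnil Nat
inferred type:
  Vec Nat 0


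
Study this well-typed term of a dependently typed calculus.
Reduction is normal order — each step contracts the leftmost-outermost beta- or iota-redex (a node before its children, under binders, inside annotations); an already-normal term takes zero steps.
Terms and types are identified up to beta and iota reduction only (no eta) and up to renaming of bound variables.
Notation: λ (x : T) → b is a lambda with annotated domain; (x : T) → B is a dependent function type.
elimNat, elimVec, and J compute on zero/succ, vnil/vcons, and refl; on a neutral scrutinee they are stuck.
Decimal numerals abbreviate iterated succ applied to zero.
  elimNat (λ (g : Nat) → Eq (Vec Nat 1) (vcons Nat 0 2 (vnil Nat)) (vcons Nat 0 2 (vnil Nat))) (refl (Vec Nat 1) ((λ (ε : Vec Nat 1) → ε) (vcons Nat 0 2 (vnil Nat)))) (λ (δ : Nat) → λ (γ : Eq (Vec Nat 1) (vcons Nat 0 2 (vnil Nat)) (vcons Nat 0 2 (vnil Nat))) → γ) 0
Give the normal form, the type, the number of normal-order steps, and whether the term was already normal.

reduced normal form:
  refl (Vec Nat 1) (vcons Nat 0 2 (vnil Nat))
inferred type:
  Eq (Vec Nat 1) (vcons Nat 0 2 (vnil Nat)) (vcons Nat 0 2 (vnil Nat))
reduction steps (normal order): 2
already normal: no
first contracted redex: an elimNat iota-redex


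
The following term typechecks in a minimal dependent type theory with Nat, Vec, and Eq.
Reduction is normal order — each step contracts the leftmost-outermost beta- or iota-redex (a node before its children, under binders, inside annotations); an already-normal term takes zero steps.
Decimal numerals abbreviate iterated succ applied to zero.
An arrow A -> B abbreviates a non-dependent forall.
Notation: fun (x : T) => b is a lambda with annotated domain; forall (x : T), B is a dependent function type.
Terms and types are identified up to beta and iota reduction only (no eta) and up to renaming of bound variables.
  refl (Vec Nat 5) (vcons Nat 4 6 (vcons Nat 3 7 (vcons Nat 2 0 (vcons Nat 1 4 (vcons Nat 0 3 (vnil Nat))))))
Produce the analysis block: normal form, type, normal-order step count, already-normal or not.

normal form:
  refl (Vec Nat 5) (vcons Nat 4 6 (vcons Nat 3 7 (vcons Nat 2 0 (vcons Nat 1 4 (vcons Nat 0 3 (vnil Nat))))))
the term's type:
  Eq (Vec Nat 5) (vcons Nat 4 6 (vcons Nat 3 7 (vcons Nat 2 0 (vcons Nat 1 4 (vcons Nat 0 3 (vnil Nat)))))) (vcons Nat 4 6 (vcons Nat 3 7 (vcons Nat 2 0 (vcons Nat 1 4 (vcons Nat 0 3 (vnil Nat))))))
normal-order step count: 0
term was already normal: yes


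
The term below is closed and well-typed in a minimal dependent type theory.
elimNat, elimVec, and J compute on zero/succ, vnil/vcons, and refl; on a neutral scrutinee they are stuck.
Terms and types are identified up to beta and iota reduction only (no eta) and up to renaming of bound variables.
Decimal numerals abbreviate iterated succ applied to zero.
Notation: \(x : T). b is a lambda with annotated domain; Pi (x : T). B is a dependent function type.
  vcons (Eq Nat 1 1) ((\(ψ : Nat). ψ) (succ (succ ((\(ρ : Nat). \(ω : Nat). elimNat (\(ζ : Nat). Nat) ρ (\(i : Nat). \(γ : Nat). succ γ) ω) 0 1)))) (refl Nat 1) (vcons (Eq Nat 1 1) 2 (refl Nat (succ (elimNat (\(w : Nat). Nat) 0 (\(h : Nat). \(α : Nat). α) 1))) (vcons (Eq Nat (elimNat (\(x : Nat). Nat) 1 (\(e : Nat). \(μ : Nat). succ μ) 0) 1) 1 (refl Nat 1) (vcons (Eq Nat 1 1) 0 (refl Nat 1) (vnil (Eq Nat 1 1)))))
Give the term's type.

type:
  Vec (Eq Nat 1 1) 4


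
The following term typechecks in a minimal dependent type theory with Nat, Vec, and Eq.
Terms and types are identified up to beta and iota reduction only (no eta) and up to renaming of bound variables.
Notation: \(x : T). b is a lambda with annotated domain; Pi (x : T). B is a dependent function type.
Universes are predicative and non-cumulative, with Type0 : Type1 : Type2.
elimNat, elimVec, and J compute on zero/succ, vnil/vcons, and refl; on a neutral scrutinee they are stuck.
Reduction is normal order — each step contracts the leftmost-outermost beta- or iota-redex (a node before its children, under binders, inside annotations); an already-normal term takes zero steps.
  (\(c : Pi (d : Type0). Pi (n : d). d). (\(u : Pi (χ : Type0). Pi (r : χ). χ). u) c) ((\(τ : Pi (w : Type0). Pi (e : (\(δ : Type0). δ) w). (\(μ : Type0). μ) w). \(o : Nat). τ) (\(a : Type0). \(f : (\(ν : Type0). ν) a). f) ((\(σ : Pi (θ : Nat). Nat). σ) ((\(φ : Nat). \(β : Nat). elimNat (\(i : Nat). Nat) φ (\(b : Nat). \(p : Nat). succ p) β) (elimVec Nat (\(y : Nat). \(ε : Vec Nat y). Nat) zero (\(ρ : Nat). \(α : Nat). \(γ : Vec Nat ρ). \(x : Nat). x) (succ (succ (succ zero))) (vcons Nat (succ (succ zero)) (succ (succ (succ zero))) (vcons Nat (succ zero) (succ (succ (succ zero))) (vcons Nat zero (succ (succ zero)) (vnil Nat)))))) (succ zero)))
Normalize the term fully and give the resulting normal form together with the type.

normal form:
  \(c : Type0). \(d : c). d
inferred type:
  Pi (c : Type0). Pi (d : c). c


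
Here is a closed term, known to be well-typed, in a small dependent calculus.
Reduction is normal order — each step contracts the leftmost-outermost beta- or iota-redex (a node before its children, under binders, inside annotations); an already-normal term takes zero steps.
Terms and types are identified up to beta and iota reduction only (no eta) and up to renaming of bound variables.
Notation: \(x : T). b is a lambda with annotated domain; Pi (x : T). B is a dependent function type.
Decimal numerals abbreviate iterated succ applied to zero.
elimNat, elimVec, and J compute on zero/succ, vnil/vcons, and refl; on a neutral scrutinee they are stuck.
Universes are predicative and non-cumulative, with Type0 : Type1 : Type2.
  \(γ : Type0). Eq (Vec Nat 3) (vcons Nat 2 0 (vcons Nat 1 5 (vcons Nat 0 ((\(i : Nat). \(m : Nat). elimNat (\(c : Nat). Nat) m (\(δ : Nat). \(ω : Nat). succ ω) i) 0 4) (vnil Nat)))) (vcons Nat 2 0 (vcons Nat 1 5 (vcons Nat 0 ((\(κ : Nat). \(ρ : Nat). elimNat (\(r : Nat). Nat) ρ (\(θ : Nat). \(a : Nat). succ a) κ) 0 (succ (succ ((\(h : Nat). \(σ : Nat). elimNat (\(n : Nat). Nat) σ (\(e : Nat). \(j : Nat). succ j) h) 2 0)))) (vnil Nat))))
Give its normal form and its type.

reduced normal form:
  \(γ : Type0). Eq (Vec Nat 3) (vcons Nat 2 0 (vcons Nat 1 5 (vcons Nat 0 4 (vnil Nat)))) (vcons Nat 2 0 (vcons Nat 1 5 (vcons Nat 0 4 (vnil Nat))))
the term's type:
  Pi (γ : Type0). Type0
observation: the leftmost-outermost redex is a beta-redex, and normalization takes 15 steps.


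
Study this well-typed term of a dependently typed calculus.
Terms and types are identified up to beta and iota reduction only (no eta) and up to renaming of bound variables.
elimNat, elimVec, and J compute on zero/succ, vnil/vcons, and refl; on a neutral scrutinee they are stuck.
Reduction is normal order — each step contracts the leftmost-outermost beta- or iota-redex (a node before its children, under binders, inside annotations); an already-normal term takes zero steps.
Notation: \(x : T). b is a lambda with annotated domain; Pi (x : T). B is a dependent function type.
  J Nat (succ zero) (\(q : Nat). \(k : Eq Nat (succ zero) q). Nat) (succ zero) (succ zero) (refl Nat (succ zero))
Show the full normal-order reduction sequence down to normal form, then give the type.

normal-order reduction:
  J Nat (succ zero) (\(q : Nat). \(k : Eq Nat (succ zero) q). Nat) (succ zero) (succ zero) (refl Nat (succ zero))
  ~> succ zero
type:
  Nat


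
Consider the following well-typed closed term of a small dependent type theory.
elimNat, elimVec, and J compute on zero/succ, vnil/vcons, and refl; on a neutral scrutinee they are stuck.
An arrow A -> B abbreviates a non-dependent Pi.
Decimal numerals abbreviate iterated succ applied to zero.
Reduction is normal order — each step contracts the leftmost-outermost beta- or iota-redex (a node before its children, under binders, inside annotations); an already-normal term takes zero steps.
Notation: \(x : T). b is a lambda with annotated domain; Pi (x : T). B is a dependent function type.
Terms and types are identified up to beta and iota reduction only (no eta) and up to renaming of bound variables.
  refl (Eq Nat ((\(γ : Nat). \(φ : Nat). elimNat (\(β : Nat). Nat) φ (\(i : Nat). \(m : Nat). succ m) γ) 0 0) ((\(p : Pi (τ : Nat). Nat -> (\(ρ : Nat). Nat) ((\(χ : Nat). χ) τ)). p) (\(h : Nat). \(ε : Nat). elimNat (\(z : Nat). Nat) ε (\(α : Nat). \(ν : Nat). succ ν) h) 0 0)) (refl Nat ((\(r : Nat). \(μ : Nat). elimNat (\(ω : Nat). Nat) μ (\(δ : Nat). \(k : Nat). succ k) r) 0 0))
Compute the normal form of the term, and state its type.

resulting normal form:
  refl (Eq Nat 0 0) (refl Nat 0)
type:
  Eq (Eq Nat 0 0) (refl Nat 0) (refl Nat 0)


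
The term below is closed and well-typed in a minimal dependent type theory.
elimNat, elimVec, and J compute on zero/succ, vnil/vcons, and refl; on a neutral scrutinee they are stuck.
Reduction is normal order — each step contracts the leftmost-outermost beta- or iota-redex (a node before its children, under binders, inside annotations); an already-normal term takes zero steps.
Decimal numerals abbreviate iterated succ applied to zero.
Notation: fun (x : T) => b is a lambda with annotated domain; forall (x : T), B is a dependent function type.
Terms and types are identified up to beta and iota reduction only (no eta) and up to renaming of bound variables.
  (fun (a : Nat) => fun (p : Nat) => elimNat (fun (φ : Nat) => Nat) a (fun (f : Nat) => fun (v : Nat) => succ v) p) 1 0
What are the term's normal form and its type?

normal form:
  1
type:
  Nat
observation: normalization takes exactly 3 steps under the normal-order strategy.


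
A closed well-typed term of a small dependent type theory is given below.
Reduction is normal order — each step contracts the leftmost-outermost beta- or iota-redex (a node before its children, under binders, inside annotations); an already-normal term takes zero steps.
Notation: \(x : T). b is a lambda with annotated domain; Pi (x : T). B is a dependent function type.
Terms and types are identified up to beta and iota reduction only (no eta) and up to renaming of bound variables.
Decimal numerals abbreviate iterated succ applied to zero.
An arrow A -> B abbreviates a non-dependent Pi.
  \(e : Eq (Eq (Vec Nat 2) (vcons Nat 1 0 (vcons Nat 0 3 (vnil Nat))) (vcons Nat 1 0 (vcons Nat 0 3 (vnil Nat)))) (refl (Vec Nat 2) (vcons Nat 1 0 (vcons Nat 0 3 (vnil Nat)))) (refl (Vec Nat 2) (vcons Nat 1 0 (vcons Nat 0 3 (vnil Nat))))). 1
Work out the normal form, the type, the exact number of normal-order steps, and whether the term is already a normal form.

normal form:
  \(e : Eq (Eq (Vec Nat 2) (vcons Nat 1 0 (vcons Nat 0 3 (vnil Nat))) (vcons Nat 1 0 (vcons Nat 0 3 (vnil Nat)))) (refl (Vec Nat 2) (vcons Nat 1 0 (vcons Nat 0 3 (vnil Nat)))) (refl (Vec Nat 2) (vcons Nat 1 0 (vcons Nat 0 3 (vnil Nat))))). 1
inferred type:
  Eq (Eq (Vec Nat 2) (vcons Nat 1 0 (vcons Nat 0 3 (vnil Nat))) (vcons Nat 1 0 (vcons Nat 0 3 (vnil Nat)))) (refl (Vec Nat 2) (vcons Nat 1 0 (vcons Nat 0 3 (vnil Nat)))) (refl (Vec Nat 2) (vcons Nat 1 0 (vcons Nat 0 3 (vnil Nat)))) -> Nat
normal-order step count: 0
started in normal form: yes


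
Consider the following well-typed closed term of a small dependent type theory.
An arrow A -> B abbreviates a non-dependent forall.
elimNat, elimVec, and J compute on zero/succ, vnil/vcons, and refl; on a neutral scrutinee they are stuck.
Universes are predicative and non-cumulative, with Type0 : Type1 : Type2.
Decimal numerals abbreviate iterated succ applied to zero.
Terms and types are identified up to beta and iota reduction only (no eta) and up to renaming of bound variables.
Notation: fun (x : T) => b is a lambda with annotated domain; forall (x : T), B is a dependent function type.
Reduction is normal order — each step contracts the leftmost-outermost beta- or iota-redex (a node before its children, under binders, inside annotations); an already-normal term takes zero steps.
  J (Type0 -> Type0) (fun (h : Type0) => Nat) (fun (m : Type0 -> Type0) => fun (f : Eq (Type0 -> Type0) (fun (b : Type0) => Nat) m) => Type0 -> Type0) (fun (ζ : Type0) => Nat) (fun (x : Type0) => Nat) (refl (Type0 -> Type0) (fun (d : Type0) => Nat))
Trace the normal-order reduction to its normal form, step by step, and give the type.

normal-order reduction:
  J (Type0 -> Type0) (fun (h : Type0) => Nat) (fun (m : Type0 -> Type0) => fun (f : Eq (Type0 -> Type0) (fun (b : Type0) => Nat) m) => Type0 -> Type0) (fun (ζ : Type0) => Nat) (fun (x : Type0) => Nat) (refl (Type0 -> Type0) (fun (d : Type0) => Nat))
  ~> fun (h : Type0) => Nat
type:
  Type0 -> Type0


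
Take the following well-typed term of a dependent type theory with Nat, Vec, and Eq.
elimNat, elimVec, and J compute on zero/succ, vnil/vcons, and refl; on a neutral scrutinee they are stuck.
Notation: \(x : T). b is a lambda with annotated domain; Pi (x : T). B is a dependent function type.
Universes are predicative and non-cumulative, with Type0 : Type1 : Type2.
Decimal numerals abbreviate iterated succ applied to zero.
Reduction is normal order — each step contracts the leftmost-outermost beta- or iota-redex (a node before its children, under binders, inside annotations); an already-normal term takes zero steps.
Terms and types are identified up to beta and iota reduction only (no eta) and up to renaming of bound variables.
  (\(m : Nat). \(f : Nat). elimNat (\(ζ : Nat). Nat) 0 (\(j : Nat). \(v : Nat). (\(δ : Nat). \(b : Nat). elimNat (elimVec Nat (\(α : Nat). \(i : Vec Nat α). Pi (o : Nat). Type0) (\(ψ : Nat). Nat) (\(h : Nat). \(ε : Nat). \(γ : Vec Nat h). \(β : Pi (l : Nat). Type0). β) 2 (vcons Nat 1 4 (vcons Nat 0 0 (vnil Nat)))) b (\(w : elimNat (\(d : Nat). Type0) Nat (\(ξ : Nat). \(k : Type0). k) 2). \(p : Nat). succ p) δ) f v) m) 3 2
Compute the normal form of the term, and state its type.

normal form:
  6
inferred type:
  Nat
observation: reduction starts at a beta-redex, and 39 normal-order steps reach the normal form.


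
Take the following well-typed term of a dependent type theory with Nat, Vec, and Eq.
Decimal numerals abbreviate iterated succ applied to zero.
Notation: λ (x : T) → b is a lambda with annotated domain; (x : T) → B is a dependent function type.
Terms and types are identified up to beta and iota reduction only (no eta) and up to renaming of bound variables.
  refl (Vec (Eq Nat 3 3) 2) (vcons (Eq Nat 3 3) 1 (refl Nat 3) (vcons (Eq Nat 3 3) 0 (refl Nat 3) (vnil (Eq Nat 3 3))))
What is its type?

inferred type:
  Eq (Vec (Eq Nat 3 3) 2) (vcons (Eq Nat 3 3) 1 (refl Nat 3) (vcons (Eq Nat 3 3) 0 (refl Nat 3) (vnil (Eq Nat 3 3)))) (vcons (Eq Nat 3 3) 1 (refl Nat 3) (vcons (Eq Nat 3 3) 0 (refl Nat 3) (vnil (Eq Nat 3 3))))


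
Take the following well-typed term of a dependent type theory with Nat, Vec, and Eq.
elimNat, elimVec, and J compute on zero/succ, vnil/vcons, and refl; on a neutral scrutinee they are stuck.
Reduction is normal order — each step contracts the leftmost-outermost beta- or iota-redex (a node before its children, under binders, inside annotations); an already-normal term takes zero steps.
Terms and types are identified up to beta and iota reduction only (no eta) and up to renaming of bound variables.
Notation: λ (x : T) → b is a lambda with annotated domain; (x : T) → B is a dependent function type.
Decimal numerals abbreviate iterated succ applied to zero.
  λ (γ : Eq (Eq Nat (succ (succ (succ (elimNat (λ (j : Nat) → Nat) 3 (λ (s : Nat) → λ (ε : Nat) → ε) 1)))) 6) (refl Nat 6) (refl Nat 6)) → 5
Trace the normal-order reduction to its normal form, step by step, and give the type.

normal-order reduction sequence:
  λ (γ : Eq (Eq Nat (succ (succ (succ (elimNat (λ (j : Nat) → Nat) 3 (λ (s : Nat) → λ (ε : Nat) → ε) 1)))) 6) (refl Nat 6) (refl Nat 6)) → 5
  ~> λ (γ : Eq (Eq Nat (succ (succ (succ ((λ (j : Nat) → λ (s : Nat) → s) 0 (elimNat (λ (ε : Nat) → Nat) 3 (λ (ω : Nat) → λ (ψ : Nat) → ψ) 0))))) 6) (refl Nat 6) (refl Nat 6)) → 5
  ~> λ (γ : Eq (Eq Nat (succ (succ (succ ((λ (j : Nat) → j) (elimNat (λ (s : Nat) → Nat) 3 (λ (ε : Nat) → λ (ω : Nat) → ω) 0))))) 6) (refl Nat 6) (refl Nat 6)) → 5
  ~> λ (γ : Eq (Eq Nat (succ (succ (succ (elimNat (λ (j : Nat) → Nat) 3 (λ (s : Nat) → λ (ε : Nat) → ε) 0)))) 6) (refl Nat 6) (refl Nat 6)) → 5
  ~> λ (γ : Eq (Eq Nat 6 6) (refl Nat 6) (refl Nat 6)) → 5
type:
  (γ : Eq (Eq Nat 6 6) (refl Nat 6) (refl Nat 6)) → Nat


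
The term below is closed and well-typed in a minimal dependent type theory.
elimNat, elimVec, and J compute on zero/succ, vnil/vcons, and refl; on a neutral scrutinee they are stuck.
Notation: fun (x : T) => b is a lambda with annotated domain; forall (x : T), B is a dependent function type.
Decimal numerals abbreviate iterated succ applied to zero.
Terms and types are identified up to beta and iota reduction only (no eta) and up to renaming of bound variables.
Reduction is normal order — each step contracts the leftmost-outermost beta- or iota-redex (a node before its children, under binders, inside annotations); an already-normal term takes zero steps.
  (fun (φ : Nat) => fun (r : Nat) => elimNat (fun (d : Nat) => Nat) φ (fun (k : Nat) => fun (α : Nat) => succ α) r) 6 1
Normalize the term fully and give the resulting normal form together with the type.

normal form:
  7
inferred type:
  Nat
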